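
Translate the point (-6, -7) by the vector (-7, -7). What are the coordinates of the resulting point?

Translation by (-7, -7) (homogeneous matrix [[1, 0, -7], [0, 1, -7], [0, 0, 1]]):
x' = -6 + -7 = -13
y' = -7 + -7 = -14
Result: (-13, -14)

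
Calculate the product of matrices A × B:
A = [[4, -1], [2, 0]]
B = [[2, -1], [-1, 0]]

Matrix multiplication:
C[0][0] = 4×2 + -1×-1 = 9
C[0][1] = 4×-1 + -1×0 = -4
C[1][0] = 2×2 + 0×-1 = 4
C[1][1] = 2×-1 + 0×0 = -2
Result: [[9, -4], [4, -2]]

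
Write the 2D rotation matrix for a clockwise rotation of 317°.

Rotation matrix formula: [[cos θ, -sin θ], [sin θ, cos θ]]
A clockwise rotation by 317° is equivalent to a counterclockwise rotation by -317°.
For θ = -317°:
cos(-317°) = 0.7314
sin(-317°) = 0.6820
Result: [[0.7314, -0.6820], [0.6820, 0.7314]]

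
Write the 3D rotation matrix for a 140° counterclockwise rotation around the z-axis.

Rotation matrix for counterclockwise 140° around z-axis:
cos(140°) = -0.7660, sin(140°) = 0.6428
Result: [[-0.7660, -0.6428, 0], [0.6428, -0.7660, 0], [0, 0, 1]]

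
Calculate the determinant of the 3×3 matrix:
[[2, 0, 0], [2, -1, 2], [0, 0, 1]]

Expansion along first row:
det = 2·det([[-1,2],[0,1]]) - 0·det([[2,2],[0,1]]) + 0·det([[2,-1],[0,0]])
    = 2·(-1·1 - 2·0) - 0·(2·1 - 2·0) + 0·(2·0 - -1·0)
    = 2·-1 - 0·2 + 0·0
    = -2 + 0 + 0 = -2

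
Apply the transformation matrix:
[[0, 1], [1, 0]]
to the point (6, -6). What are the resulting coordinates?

Matrix multiplication:
[[0, 1], [1, 0]] × [6, -6]ᵀ
= [(0)(6) + (1)(-6), (1)(6) + (0)(-6)]ᵀ
= [-6, 6]ᵀ
Result: (-6, 6)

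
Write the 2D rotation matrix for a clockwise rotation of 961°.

Rotation matrix formula: [[cos θ, -sin θ], [sin θ, cos θ]]
A clockwise rotation by 961° is equivalent to a counterclockwise rotation by -961°.
For θ = -961°:
cos(-961°) = -0.4848
sin(-961°) = 0.8746
Result: [[-0.4848, -0.8746], [0.8746, -0.4848]]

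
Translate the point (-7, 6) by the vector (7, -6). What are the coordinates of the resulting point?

Translation by (7, -6) (homogeneous matrix [[1, 0, 7], [0, 1, -6], [0, 0, 1]]):
x' = -7 + 7 = 0
y' = 6 + -6 = 0
Result: (0, 0)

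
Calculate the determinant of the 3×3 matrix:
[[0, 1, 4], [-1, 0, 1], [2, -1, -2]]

Expansion along first row:
det = 0·det([[0,1],[-1,-2]]) - 1·det([[-1,1],[2,-2]]) + 4·det([[-1,0],[2,-1]])
    = 0·(0·-2 - 1·-1) - 1·(-1·-2 - 1·2) + 4·(-1·-1 - 0·2)
    = 0·1 - 1·0 + 4·1
    = 0 + 0 + 4 = 4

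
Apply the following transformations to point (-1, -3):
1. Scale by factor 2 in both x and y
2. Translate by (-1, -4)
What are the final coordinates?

Step 1: Scale (-1, -3) by 2 → (-2, -6)
Step 2: Translate by (-1, -4) → (-3, -10)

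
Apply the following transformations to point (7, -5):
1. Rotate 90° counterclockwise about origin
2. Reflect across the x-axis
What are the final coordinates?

Step 1: Rotate 90° → (5, 7)
Step 2: Reflect across x-axis → (5, -7)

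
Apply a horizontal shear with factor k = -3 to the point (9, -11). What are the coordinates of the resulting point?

Shear matrix for horizontal shear with factor k = -3:
[[1, -3], [0, 1]]
Result: (9, -11) → (42, -11)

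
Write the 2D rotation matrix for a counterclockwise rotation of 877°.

Rotation matrix formula: [[cos θ, -sin θ], [sin θ, cos θ]]
For θ = 877°:
cos(877°) = -0.9205
sin(877°) = 0.3907
Result: [[-0.9205, -0.3907], [0.3907, -0.9205]]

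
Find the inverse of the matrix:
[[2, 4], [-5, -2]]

For [[a,b],[c,d]], inverse = (1/det)·[[d,-b],[-c,a]]
det = (2)(-2) - (4)(-5) = -4 - -20 = 16
Inverse = (1/16)·[[-2, -4], [5, 2]]
= [[-1/8, -1/4], [5/16, 1/8]]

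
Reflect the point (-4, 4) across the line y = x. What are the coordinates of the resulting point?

Reflection across line y = x: (-4, 4) → (4, -4)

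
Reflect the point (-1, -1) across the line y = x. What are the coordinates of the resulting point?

Reflection across line y = x: (-1, -1) → (-1, -1)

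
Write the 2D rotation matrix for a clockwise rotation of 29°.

Rotation matrix formula: [[cos θ, -sin θ], [sin θ, cos θ]]
A clockwise rotation by 29° is equivalent to a counterclockwise rotation by -29°.
For θ = -29°:
cos(-29°) = 0.8746
sin(-29°) = -0.4848
Result: [[0.8746, 0.4848], [-0.4848, 0.8746]]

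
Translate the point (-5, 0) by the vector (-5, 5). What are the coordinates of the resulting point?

Translation by (-5, 5) (homogeneous matrix [[1, 0, -5], [0, 1, 5], [0, 0, 1]]):
x' = -5 + -5 = -10
y' = 0 + 5 = 5
Result: (-10, 5)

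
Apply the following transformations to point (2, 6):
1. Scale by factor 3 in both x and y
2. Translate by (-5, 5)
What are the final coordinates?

Step 1: Scale (2, 6) by 3 → (6, 18)
Step 2: Translate by (-5, 5) → (1, 23)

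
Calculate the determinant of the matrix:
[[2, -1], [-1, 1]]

For a 2×2 matrix [[a, b], [c, d]], det = ad - bc
det = (2)(1) - (-1)(-1) = 2 - 1 = 1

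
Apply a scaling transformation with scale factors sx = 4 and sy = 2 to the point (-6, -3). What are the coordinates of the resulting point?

Scaling matrix:
[[4, 0], [0, 2]]
Result: (-6 × 4, -3 × 2) = (-24, -6)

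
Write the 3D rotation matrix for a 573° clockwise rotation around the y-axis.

Rotation matrix for clockwise 573° around y-axis:
A clockwise rotation by 573° is a counterclockwise rotation by -573°.
cos(-573°) = -0.8387, sin(-573°) = 0.5446
Result: [[-0.8387, 0, 0.5446], [0, 1, 0], [-0.5446, 0, -0.8387]]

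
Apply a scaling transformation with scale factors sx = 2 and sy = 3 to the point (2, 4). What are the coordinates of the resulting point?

Scaling matrix:
[[2, 0], [0, 3]]
Result: (2 × 2, 4 × 3) = (4, 12)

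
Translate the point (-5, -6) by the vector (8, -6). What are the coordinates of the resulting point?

Translation by (8, -6) (homogeneous matrix [[1, 0, 8], [0, 1, -6], [0, 0, 1]]):
x' = -5 + 8 = 3
y' = -6 + -6 = -12
Result: (3, -12)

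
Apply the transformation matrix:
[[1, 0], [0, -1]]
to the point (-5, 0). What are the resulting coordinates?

Matrix multiplication:
[[1, 0], [0, -1]] × [-5, 0]ᵀ
= [(1)(-5) + (0)(0), (0)(-5) + (-1)(0)]ᵀ
= [-5, 0]ᵀ
Result: (-5, 0)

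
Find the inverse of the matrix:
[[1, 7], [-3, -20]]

For [[a,b],[c,d]], inverse = (1/det)·[[d,-b],[-c,a]]
det = (1)(-20) - (7)(-3) = -20 - -21 = 1
Inverse = [[-20, -7], [3, 1]]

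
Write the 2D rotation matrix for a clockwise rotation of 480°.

Rotation matrix formula: [[cos θ, -sin θ], [sin θ, cos θ]]
A clockwise rotation by 480° is equivalent to a counterclockwise rotation by -480°.
For θ = -480°:
cos(-480°) = -1/2
sin(-480°) = -√3/2
Result: [[-1/2, √3/2], [-√3/2, -1/2]]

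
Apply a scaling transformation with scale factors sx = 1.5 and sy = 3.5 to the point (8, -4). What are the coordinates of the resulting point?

Scaling matrix:
[[1.50, 0], [0, 3.50]]
Result: (8 × 1.5, -4 × 3.5) = (12, -14)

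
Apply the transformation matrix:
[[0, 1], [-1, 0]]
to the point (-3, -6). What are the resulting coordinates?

Matrix multiplication:
[[0, 1], [-1, 0]] × [-3, -6]ᵀ
= [(0)(-3) + (1)(-6), (-1)(-3) + (0)(-6)]ᵀ
= [-6, 3]ᵀ
Result: (-6, 3)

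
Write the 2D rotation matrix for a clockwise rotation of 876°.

Rotation matrix formula: [[cos θ, -sin θ], [sin θ, cos θ]]
A clockwise rotation by 876° is equivalent to a counterclockwise rotation by -876°.
For θ = -876°:
cos(-876°) = -0.9135
sin(-876°) = -0.4067
Result: [[-0.9135, 0.4067], [-0.4067, -0.9135]]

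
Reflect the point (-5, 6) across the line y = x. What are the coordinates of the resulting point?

Reflection across line y = x: (-5, 6) → (6, -5)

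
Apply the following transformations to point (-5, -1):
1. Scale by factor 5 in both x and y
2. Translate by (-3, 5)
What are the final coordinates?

Step 1: Scale (-5, -1) by 5 → (-25, -5)
Step 2: Translate by (-3, 5) → (-28, 0)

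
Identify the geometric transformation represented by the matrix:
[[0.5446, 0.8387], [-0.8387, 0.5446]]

This matrix represents: rotation by 303° counterclockwise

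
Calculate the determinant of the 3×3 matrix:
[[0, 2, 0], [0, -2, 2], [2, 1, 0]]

Expansion along first row:
det = 0·det([[-2,2],[1,0]]) - 2·det([[0,2],[2,0]]) + 0·det([[0,-2],[2,1]])
    = 0·(-2·0 - 2·1) - 2·(0·0 - 2·2) + 0·(0·1 - -2·2)
    = 0·-2 - 2·-4 + 0·4
    = 0 + 8 + 0 = 8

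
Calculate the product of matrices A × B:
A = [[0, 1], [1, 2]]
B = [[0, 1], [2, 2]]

Matrix multiplication:
C[0][0] = 0×0 + 1×2 = 2
C[0][1] = 0×1 + 1×2 = 2
C[1][0] = 1×0 + 2×2 = 4
C[1][1] = 1×1 + 2×2 = 5
Result: [[2, 2], [4, 5]]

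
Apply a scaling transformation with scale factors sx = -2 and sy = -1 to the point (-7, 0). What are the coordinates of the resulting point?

Scaling matrix:
[[-2, 0], [0, -1]]
Result: (-7 × -2, 0 × -1) = (14, 0)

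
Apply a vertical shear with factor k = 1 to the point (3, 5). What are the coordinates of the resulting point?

Shear matrix for vertical shear with factor k = 1:
[[1, 0], [1, 1]]
Result: (3, 5) → (3, 8)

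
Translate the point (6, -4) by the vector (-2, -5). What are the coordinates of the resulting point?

Translation by (-2, -5) (homogeneous matrix [[1, 0, -2], [0, 1, -5], [0, 0, 1]]):
x' = 6 + -2 = 4
y' = -4 + -5 = -9
Result: (4, -9)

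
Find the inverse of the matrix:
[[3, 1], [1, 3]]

For [[a,b],[c,d]], inverse = (1/det)·[[d,-b],[-c,a]]
det = (3)(3) - (1)(1) = 9 - 1 = 8
Inverse = (1/8)·[[3, -1], [-1, 3]]
= [[3/8, -1/8], [-1/8, 3/8]]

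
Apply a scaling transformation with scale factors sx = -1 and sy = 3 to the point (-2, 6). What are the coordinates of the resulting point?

Scaling matrix:
[[-1, 0], [0, 3]]
Result: (-2 × -1, 6 × 3) = (2, 18)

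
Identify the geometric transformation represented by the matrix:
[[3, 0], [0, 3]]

This matrix represents: uniform scaling by factor 3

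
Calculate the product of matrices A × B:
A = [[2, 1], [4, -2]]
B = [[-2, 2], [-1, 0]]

Matrix multiplication:
C[0][0] = 2×-2 + 1×-1 = -5
C[0][1] = 2×2 + 1×0 = 4
C[1][0] = 4×-2 + -2×-1 = -6
C[1][1] = 4×2 + -2×0 = 8
Result: [[-5, 4], [-6, 8]]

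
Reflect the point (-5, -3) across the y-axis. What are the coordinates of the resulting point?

Reflection across y-axis: (-5, -3) → (5, -3)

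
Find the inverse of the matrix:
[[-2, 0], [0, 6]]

For [[a,b],[c,d]], inverse = (1/det)·[[d,-b],[-c,a]]
det = (-2)(6) - (0)(0) = -12 - 0 = -12
Inverse = (1/-12)·[[6, 0], [0, -2]]
= [[-1/2, 0], [0, 1/6]]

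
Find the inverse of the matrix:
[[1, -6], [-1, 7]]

For [[a,b],[c,d]], inverse = (1/det)·[[d,-b],[-c,a]]
det = (1)(7) - (-6)(-1) = 7 - 6 = 1
Inverse = [[7, 6], [1, 1]]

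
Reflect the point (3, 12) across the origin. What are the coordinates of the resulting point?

Reflection across origin: (3, 12) → (-3, -12)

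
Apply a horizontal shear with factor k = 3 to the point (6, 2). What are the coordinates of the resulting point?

Shear matrix for horizontal shear with factor k = 3:
[[1, 3], [0, 1]]
Result: (6, 2) → (12, 2)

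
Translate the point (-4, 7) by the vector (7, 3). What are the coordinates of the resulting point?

Translation by (7, 3) (homogeneous matrix [[1, 0, 7], [0, 1, 3], [0, 0, 1]]):
x' = -4 + 7 = 3
y' = 7 + 3 = 10
Result: (3, 10)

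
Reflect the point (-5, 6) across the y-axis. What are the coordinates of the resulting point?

Reflection across y-axis: (-5, 6) → (5, 6)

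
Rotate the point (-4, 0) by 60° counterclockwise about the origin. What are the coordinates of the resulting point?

Rotation matrix for 60°: [[cos 60°, -sin 60°], [sin 60°, cos 60°]] ≈ [[0.500000, -0.866025], [0.866025, 0.500000]]
[[0.500000, -0.866025], [0.866025, 0.500000]] × [-4, 0]ᵀ ≈ [-2, -3.4641]ᵀ
Result: (-2, -3.4641)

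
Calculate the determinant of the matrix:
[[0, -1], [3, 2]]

For a 2×2 matrix [[a, b], [c, d]], det = ad - bc
det = (0)(2) - (-1)(3) = 0 - -3 = 3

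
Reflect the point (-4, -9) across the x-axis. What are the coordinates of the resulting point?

Reflection across x-axis: (-4, -9) → (-4, 9)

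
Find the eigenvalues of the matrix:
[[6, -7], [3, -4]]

Characteristic equation: det(A - λI) = 0
λ² - (trace)λ + (det) = 0
trace = 6 + -4 = 2, det = (6)(-4) - (-7)(3) = -3
λ² - (2)λ + (-3) = 0
λ = (2 ± √((2)² - 4·(-3))) / 2 = (2 ± √16) / 2
Solving: λ = -1, 3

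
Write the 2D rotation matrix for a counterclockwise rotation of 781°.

Rotation matrix formula: [[cos θ, -sin θ], [sin θ, cos θ]]
For θ = 781°:
cos(781°) = 0.4848
sin(781°) = 0.8746
Result: [[0.4848, -0.8746], [0.8746, 0.4848]]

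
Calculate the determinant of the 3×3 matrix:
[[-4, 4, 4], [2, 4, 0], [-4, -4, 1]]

Expansion along first row:
det = -4·det([[4,0],[-4,1]]) - 4·det([[2,0],[-4,1]]) + 4·det([[2,4],[-4,-4]])
    = -4·(4·1 - 0·-4) - 4·(2·1 - 0·-4) + 4·(2·-4 - 4·-4)
    = -4·4 - 4·2 + 4·8
    = -16 + -8 + 32 = 8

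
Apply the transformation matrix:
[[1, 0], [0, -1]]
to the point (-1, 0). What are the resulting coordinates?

Matrix multiplication:
[[1, 0], [0, -1]] × [-1, 0]ᵀ
= [(1)(-1) + (0)(0), (0)(-1) + (-1)(0)]ᵀ
= [-1, 0]ᵀ
Result: (-1, 0)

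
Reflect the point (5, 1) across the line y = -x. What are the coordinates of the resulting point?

Reflection across line y = -x: (5, 1) → (-1, -5)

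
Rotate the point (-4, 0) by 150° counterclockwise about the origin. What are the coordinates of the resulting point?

Rotation matrix for 150°: [[cos 150°, -sin 150°], [sin 150°, cos 150°]] ≈ [[-0.866025, -0.500000], [0.500000, -0.866025]]
[[-0.866025, -0.500000], [0.500000, -0.866025]] × [-4, 0]ᵀ ≈ [3.4641, -2]ᵀ
Result: (3.4641, -2)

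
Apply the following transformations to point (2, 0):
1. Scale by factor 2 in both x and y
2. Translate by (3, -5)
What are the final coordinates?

Step 1: Scale (2, 0) by 2 → (4, 0)
Step 2: Translate by (3, -5) → (7, -5)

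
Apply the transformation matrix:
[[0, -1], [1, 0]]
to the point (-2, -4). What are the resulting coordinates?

Matrix multiplication:
[[0, -1], [1, 0]] × [-2, -4]ᵀ
= [(0)(-2) + (-1)(-4), (1)(-2) + (0)(-4)]ᵀ
= [4, -2]ᵀ
Result: (4, -2)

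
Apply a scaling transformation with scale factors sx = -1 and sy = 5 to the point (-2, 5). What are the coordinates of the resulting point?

Scaling matrix:
[[-1, 0], [0, 5]]
Result: (-2 × -1, 5 × 5) = (2, 25)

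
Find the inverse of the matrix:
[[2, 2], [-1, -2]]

For [[a,b],[c,d]], inverse = (1/det)·[[d,-b],[-c,a]]
det = (2)(-2) - (2)(-1) = -4 - -2 = -2
Inverse = (1/-2)·[[-2, -2], [1, 2]]
= [[1, 1], [-1/2, -1]]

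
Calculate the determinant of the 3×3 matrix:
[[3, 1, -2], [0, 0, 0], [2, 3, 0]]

Expansion along first row:
det = 3·det([[0,0],[3,0]]) - 1·det([[0,0],[2,0]]) + -2·det([[0,0],[2,3]])
    = 3·(0·0 - 0·3) - 1·(0·0 - 0·2) + -2·(0·3 - 0·2)
    = 3·0 - 1·0 + -2·0
    = 0 + 0 + 0 = 0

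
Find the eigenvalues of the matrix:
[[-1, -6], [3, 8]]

Characteristic equation: det(A - λI) = 0
λ² - (trace)λ + (det) = 0
trace = -1 + 8 = 7, det = (-1)(8) - (-6)(3) = 10
λ² - (7)λ + (10) = 0
λ = (7 ± √((7)² - 4·(10))) / 2 = (7 ± √9) / 2
Solving: λ = 2, 5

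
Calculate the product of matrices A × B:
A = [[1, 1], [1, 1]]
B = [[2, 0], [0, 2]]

Matrix multiplication:
C[0][0] = 1×2 + 1×0 = 2
C[0][1] = 1×0 + 1×2 = 2
C[1][0] = 1×2 + 1×0 = 2
C[1][1] = 1×0 + 1×2 = 2
Result: [[2, 2], [2, 2]]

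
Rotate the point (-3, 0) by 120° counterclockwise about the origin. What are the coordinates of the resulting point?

Rotation matrix for 120°: [[cos 120°, -sin 120°], [sin 120°, cos 120°]] ≈ [[-0.500000, -0.866025], [0.866025, -0.500000]]
[[-0.500000, -0.866025], [0.866025, -0.500000]] × [-3, 0]ᵀ ≈ [1.5000, -2.5981]ᵀ
Result: (1.5000, -2.5981)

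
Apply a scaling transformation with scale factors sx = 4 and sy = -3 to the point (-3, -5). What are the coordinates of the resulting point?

Scaling matrix:
[[4, 0], [0, -3]]
Result: (-3 × 4, -5 × -3) = (-12, 15)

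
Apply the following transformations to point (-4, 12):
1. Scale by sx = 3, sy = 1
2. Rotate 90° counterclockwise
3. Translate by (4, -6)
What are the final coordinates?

Step 1: Scale → (-12, 12)
Step 2: Rotate 90° → (-12, -12)
Step 3: Translate → (-8, -18)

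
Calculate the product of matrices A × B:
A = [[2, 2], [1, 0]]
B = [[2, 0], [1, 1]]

Matrix multiplication:
C[0][0] = 2×2 + 2×1 = 6
C[0][1] = 2×0 + 2×1 = 2
C[1][0] = 1×2 + 0×1 = 2
C[1][1] = 1×0 + 0×1 = 0
Result: [[6, 2], [2, 0]]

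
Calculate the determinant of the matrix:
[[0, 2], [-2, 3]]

For a 2×2 matrix [[a, b], [c, d]], det = ad - bc
det = (0)(3) - (2)(-2) = 0 - -4 = 4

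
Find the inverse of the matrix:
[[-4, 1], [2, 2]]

For [[a,b],[c,d]], inverse = (1/det)·[[d,-b],[-c,a]]
det = (-4)(2) - (1)(2) = -8 - 2 = -10
Inverse = (1/-10)·[[2, -1], [-2, -4]]
= [[-1/5, 1/10], [1/5, 2/5]]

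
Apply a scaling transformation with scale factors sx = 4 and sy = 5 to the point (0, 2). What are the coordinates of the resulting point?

Scaling matrix:
[[4, 0], [0, 5]]
Result: (0 × 4, 2 × 5) = (0, 10)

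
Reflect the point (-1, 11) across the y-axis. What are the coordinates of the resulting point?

Reflection across y-axis: (-1, 11) → (1, 11)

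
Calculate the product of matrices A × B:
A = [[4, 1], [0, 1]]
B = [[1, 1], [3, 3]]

Matrix multiplication:
C[0][0] = 4×1 + 1×3 = 7
C[0][1] = 4×1 + 1×3 = 7
C[1][0] = 0×1 + 1×3 = 3
C[1][1] = 0×1 + 1×3 = 3
Result: [[7, 7], [3, 3]]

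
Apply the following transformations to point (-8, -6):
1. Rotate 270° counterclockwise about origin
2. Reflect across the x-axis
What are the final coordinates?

Step 1: Rotate 270° → (-6, 8)
Step 2: Reflect across x-axis → (-6, -8)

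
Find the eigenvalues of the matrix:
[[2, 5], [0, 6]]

Characteristic equation: det(A - λI) = 0
λ² - (trace)λ + (det) = 0
trace = 2 + 6 = 8, det = (2)(6) - (5)(0) = 12
λ² - (8)λ + (12) = 0
λ = (8 ± √((8)² - 4·(12))) / 2 = (8 ± √16) / 2
Solving: λ = 2, 6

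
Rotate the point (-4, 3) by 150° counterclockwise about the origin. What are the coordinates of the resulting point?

Rotation matrix for 150°: [[cos 150°, -sin 150°], [sin 150°, cos 150°]] ≈ [[-0.866025, -0.500000], [0.500000, -0.866025]]
[[-0.866025, -0.500000], [0.500000, -0.866025]] × [-4, 3]ᵀ ≈ [1.9641, -4.5981]ᵀ
Result: (1.9641, -4.5981)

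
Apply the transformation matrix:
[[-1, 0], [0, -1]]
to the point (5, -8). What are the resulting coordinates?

Matrix multiplication:
[[-1, 0], [0, -1]] × [5, -8]ᵀ
= [(-1)(5) + (0)(-8), (0)(5) + (-1)(-8)]ᵀ
= [-5, 8]ᵀ
Result: (-5, 8)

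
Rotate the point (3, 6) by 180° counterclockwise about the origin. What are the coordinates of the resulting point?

Rotation matrix for 180°: [[cos 180°, -sin 180°], [sin 180°, cos 180°]] = [[-1, 0], [0, -1]]
[[-1, 0], [0, -1]] × [3, 6]ᵀ = [-3, -6]ᵀ
Result: (-3, -6)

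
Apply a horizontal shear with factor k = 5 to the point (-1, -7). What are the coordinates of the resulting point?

Shear matrix for horizontal shear with factor k = 5:
[[1, 5], [0, 1]]
Result: (-1, -7) → (-36, -7)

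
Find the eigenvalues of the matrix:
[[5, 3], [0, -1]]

Characteristic equation: det(A - λI) = 0
λ² - (trace)λ + (det) = 0
trace = 5 + -1 = 4, det = (5)(-1) - (3)(0) = -5
λ² - (4)λ + (-5) = 0
λ = (4 ± √((4)² - 4·(-5))) / 2 = (4 ± √36) / 2
Solving: λ = -1, 5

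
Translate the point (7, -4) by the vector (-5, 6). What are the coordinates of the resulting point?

Translation by (-5, 6) (homogeneous matrix [[1, 0, -5], [0, 1, 6], [0, 0, 1]]):
x' = 7 + -5 = 2
y' = -4 + 6 = 2
Result: (2, 2)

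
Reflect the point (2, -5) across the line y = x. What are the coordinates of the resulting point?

Reflection across line y = x: (2, -5) → (-5, 2)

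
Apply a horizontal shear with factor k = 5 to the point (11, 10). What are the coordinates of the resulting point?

Shear matrix for horizontal shear with factor k = 5:
[[1, 5], [0, 1]]
Result: (11, 10) → (61, 10)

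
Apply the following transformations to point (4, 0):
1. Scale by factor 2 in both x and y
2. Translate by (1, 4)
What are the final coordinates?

Step 1: Scale (4, 0) by 2 → (8, 0)
Step 2: Translate by (1, 4) → (9, 4)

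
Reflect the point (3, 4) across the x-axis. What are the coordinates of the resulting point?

Reflection across x-axis: (3, 4) → (3, -4)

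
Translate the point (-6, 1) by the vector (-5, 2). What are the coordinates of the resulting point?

Translation by (-5, 2) (homogeneous matrix [[1, 0, -5], [0, 1, 2], [0, 0, 1]]):
x' = -6 + -5 = -11
y' = 1 + 2 = 3
Result: (-11, 3)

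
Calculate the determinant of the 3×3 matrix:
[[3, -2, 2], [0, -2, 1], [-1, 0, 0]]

Expansion along first row:
det = 3·det([[-2,1],[0,0]]) - -2·det([[0,1],[-1,0]]) + 2·det([[0,-2],[-1,0]])
    = 3·(-2·0 - 1·0) - -2·(0·0 - 1·-1) + 2·(0·0 - -2·-1)
    = 3·0 - -2·1 + 2·-2
    = 0 + 2 + -4 = -2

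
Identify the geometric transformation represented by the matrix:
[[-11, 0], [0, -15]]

This matrix represents: non-uniform scaling by sx = -11, sy = -15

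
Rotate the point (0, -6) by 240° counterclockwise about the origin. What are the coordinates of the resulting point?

Rotation matrix for 240°: [[cos 240°, -sin 240°], [sin 240°, cos 240°]] ≈ [[-0.500000, 0.866025], [-0.866025, -0.500000]]
[[-0.500000, 0.866025], [-0.866025, -0.500000]] × [0, -6]ᵀ ≈ [-5.1962, 3]ᵀ
Result: (-5.1962, 3)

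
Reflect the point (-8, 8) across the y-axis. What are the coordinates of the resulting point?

Reflection across y-axis: (-8, 8) → (8, 8)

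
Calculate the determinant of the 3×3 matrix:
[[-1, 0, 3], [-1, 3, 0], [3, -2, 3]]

Expansion along first row:
det = -1·det([[3,0],[-2,3]]) - 0·det([[-1,0],[3,3]]) + 3·det([[-1,3],[3,-2]])
    = -1·(3·3 - 0·-2) - 0·(-1·3 - 0·3) + 3·(-1·-2 - 3·3)
    = -1·9 - 0·-3 + 3·-7
    = -9 + 0 + -21 = -30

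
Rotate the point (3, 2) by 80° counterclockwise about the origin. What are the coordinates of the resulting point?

Rotation matrix for 80°: [[cos 80°, -sin 80°], [sin 80°, cos 80°]] ≈ [[0.173648, -0.984808], [0.984808, 0.173648]]
[[0.173648, -0.984808], [0.984808, 0.173648]] × [3, 2]ᵀ ≈ [-1.4487, 3.3017]ᵀ
Result: (-1.4487, 3.3017)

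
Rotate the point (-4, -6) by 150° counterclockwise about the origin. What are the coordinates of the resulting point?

Rotation matrix for 150°: [[cos 150°, -sin 150°], [sin 150°, cos 150°]] ≈ [[-0.866025, -0.500000], [0.500000, -0.866025]]
[[-0.866025, -0.500000], [0.500000, -0.866025]] × [-4, -6]ᵀ ≈ [6.4641, 3.1962]ᵀ
Result: (6.4641, 3.1962)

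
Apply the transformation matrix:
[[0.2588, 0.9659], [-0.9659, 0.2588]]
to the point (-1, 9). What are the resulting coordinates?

Matrix multiplication:
[[0.2588, 0.9659], [-0.9659, 0.2588]] × [-1, 9]ᵀ
= [(0.2588)(-1) + (0.9659)(9), (-0.9659)(-1) + (0.2588)(9)]ᵀ
= [8.4343, 3.2951]ᵀ
Result: (8.4343, 3.2951)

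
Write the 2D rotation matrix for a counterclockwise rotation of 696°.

Rotation matrix formula: [[cos θ, -sin θ], [sin θ, cos θ]]
For θ = 696°:
cos(696°) = 0.9135
sin(696°) = -0.4067
Result: [[0.9135, 0.4067], [-0.4067, 0.9135]]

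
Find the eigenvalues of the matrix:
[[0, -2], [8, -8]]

Characteristic equation: det(A - λI) = 0
λ² - (trace)λ + (det) = 0
trace = 0 + -8 = -8, det = (0)(-8) - (-2)(8) = 16
λ² - (-8)λ + (16) = 0
λ = (-8 ± √((-8)² - 4·(16))) / 2 = (-8 ± √0) / 2
Solving: λ = -4, -4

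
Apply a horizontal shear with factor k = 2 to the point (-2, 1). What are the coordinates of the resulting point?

Shear matrix for horizontal shear with factor k = 2:
[[1, 2], [0, 1]]
Result: (-2, 1) → (0, 1)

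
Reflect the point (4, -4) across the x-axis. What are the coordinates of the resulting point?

Reflection across x-axis: (4, -4) → (4, 4)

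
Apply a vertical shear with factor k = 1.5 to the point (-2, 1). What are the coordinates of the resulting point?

Shear matrix for vertical shear with factor k = 1.5:
[[1, 0], [1.50, 1]]
Result: (-2, 1) → (-2, -2)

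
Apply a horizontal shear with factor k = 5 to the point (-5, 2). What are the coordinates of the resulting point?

Shear matrix for horizontal shear with factor k = 5:
[[1, 5], [0, 1]]
Result: (-5, 2) → (5, 2)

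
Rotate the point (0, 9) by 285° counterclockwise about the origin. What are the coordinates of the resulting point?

Rotation matrix for 285°: [[cos 285°, -sin 285°], [sin 285°, cos 285°]] ≈ [[0.258819, 0.965926], [-0.965926, 0.258819]]
[[0.258819, 0.965926], [-0.965926, 0.258819]] × [0, 9]ᵀ ≈ [8.6933, 2.3294]ᵀ
Result: (8.6933, 2.3294)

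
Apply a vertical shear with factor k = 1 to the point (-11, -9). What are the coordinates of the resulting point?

Shear matrix for vertical shear with factor k = 1:
[[1, 0], [1, 1]]
Result: (-11, -9) → (-11, -20)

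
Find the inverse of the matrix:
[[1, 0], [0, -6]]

For [[a,b],[c,d]], inverse = (1/det)·[[d,-b],[-c,a]]
det = (1)(-6) - (0)(0) = -6 - 0 = -6
Inverse = (1/-6)·[[-6, 0], [0, 1]]
= [[1, 0], [0, -1/6]]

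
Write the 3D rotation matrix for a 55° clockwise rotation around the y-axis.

Rotation matrix for clockwise 55° around y-axis:
A clockwise rotation by 55° is a counterclockwise rotation by -55°.
cos(-55°) = 0.5736, sin(-55°) = -0.8192
Result: [[0.5736, 0, -0.8192], [0, 1, 0], [0.8192, 0, 0.5736]]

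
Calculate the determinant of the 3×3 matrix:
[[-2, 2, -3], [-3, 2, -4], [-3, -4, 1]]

Expansion along first row:
det = -2·det([[2,-4],[-4,1]]) - 2·det([[-3,-4],[-3,1]]) + -3·det([[-3,2],[-3,-4]])
    = -2·(2·1 - -4·-4) - 2·(-3·1 - -4·-3) + -3·(-3·-4 - 2·-3)
    = -2·-14 - 2·-15 + -3·18
    = 28 + 30 + -54 = 4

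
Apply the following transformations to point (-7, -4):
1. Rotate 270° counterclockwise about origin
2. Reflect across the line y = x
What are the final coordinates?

Step 1: Rotate 270° → (-4, 7)
Step 2: Reflect across line y = x → (7, -4)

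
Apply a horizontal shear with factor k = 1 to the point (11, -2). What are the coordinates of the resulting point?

Shear matrix for horizontal shear with factor k = 1:
[[1, 1], [0, 1]]
Result: (11, -2) → (9, -2)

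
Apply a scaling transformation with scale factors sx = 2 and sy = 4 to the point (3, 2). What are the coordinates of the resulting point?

Scaling matrix:
[[2, 0], [0, 4]]
Result: (3 × 2, 2 × 4) = (6, 8)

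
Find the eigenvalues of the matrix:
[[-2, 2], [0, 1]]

Characteristic equation: det(A - λI) = 0
λ² - (trace)λ + (det) = 0
trace = -2 + 1 = -1, det = (-2)(1) - (2)(0) = -2
λ² - (-1)λ + (-2) = 0
λ = (-1 ± √((-1)² - 4·(-2))) / 2 = (-1 ± √9) / 2
Solving: λ = -2, 1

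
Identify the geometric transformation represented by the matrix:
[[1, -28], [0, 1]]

This matrix represents: horizontal shear with factor -28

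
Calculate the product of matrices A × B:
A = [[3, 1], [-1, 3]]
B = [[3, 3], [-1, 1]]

Matrix multiplication:
C[0][0] = 3×3 + 1×-1 = 8
C[0][1] = 3×3 + 1×1 = 10
C[1][0] = -1×3 + 3×-1 = -6
C[1][1] = -1×3 + 3×1 = 0
Result: [[8, 10], [-6, 0]]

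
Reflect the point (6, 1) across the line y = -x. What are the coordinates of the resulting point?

Reflection across line y = -x: (6, 1) → (-1, -6)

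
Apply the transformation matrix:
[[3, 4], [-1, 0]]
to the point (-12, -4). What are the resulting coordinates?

Matrix multiplication:
[[3, 4], [-1, 0]] × [-12, -4]ᵀ
= [(3)(-12) + (4)(-4), (-1)(-12) + (0)(-4)]ᵀ
= [-52, 12]ᵀ
Result: (-52, 12)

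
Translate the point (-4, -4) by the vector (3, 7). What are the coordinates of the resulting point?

Translation by (3, 7) (homogeneous matrix [[1, 0, 3], [0, 1, 7], [0, 0, 1]]):
x' = -4 + 3 = -1
y' = -4 + 7 = 3
Result: (-1, 3)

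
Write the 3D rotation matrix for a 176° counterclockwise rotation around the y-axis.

Rotation matrix for counterclockwise 176° around y-axis:
cos(176°) = -0.9976, sin(176°) = 0.0698
Result: [[-0.9976, 0, 0.0698], [0, 1, 0], [-0.0698, 0, -0.9976]]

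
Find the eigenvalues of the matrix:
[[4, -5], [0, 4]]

Characteristic equation: det(A - λI) = 0
λ² - (trace)λ + (det) = 0
trace = 4 + 4 = 8, det = (4)(4) - (-5)(0) = 16
λ² - (8)λ + (16) = 0
λ = (8 ± √((8)² - 4·(16))) / 2 = (8 ± √0) / 2
Solving: λ = 4, 4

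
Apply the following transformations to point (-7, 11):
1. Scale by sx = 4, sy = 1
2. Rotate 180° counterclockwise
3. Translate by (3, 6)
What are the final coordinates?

Step 1: Scale → (-28, 11)
Step 2: Rotate 180° → (28, -11)
Step 3: Translate → (31, -5)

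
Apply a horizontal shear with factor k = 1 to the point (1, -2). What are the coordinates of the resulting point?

Shear matrix for horizontal shear with factor k = 1:
[[1, 1], [0, 1]]
Result: (1, -2) → (-1, -2)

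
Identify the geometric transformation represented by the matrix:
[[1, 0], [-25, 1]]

This matrix represents: vertical shear with factor -25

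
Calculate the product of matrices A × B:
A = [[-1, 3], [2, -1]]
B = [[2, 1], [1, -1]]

Matrix multiplication:
C[0][0] = -1×2 + 3×1 = 1
C[0][1] = -1×1 + 3×-1 = -4
C[1][0] = 2×2 + -1×1 = 3
C[1][1] = 2×1 + -1×-1 = 3
Result: [[1, -4], [3, 3]]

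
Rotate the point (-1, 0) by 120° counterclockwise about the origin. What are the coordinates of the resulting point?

Rotation matrix for 120°: [[cos 120°, -sin 120°], [sin 120°, cos 120°]] ≈ [[-0.500000, -0.866025], [0.866025, -0.500000]]
[[-0.500000, -0.866025], [0.866025, -0.500000]] × [-1, 0]ᵀ ≈ [0.5000, -0.8660]ᵀ
Result: (0.5000, -0.8660)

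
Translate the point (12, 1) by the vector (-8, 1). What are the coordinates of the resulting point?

Translation by (-8, 1) (homogeneous matrix [[1, 0, -8], [0, 1, 1], [0, 0, 1]]):
x' = 12 + -8 = 4
y' = 1 + 1 = 2
Result: (4, 2)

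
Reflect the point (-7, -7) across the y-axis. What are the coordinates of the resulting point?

Reflection across y-axis: (-7, -7) → (7, -7)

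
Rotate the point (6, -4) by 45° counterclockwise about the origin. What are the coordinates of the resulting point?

Rotation matrix for 45°: [[cos 45°, -sin 45°], [sin 45°, cos 45°]] ≈ [[0.707107, -0.707107], [0.707107, 0.707107]]
[[0.707107, -0.707107], [0.707107, 0.707107]] × [6, -4]ᵀ ≈ [7.0711, 1.4142]ᵀ
Result: (7.0711, 1.4142)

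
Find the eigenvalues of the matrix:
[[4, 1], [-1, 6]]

Characteristic equation: det(A - λI) = 0
λ² - (trace)λ + (det) = 0
trace = 4 + 6 = 10, det = (4)(6) - (1)(-1) = 25
λ² - (10)λ + (25) = 0
λ = (10 ± √((10)² - 4·(25))) / 2 = (10 ± √0) / 2
Solving: λ = 5, 5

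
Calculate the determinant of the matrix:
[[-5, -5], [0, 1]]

For a 2×2 matrix [[a, b], [c, d]], det = ad - bc
det = (-5)(1) - (-5)(0) = -5 - 0 = -5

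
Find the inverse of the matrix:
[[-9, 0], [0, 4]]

For [[a,b],[c,d]], inverse = (1/det)·[[d,-b],[-c,a]]
det = (-9)(4) - (0)(0) = -36 - 0 = -36
Inverse = (1/-36)·[[4, 0], [0, -9]]
= [[-1/9, 0], [0, 1/4]]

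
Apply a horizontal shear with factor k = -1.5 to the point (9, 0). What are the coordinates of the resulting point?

Shear matrix for horizontal shear with factor k = -1.5:
[[1, -1.50], [0, 1]]
Result: (9, 0) → (9, 0)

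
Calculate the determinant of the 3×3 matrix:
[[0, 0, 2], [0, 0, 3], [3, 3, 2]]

Expansion along first row:
det = 0·det([[0,3],[3,2]]) - 0·det([[0,3],[3,2]]) + 2·det([[0,0],[3,3]])
    = 0·(0·2 - 3·3) - 0·(0·2 - 3·3) + 2·(0·3 - 0·3)
    = 0·-9 - 0·-9 + 2·0
    = 0 + 0 + 0 = 0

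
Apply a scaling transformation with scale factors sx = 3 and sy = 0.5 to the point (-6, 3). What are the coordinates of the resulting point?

Scaling matrix:
[[3, 0], [0, 0.50]]
Result: (-6 × 3, 3 × 0.5) = (-18, 1.5)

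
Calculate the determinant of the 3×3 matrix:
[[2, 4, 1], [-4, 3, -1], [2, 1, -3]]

Expansion along first row:
det = 2·det([[3,-1],[1,-3]]) - 4·det([[-4,-1],[2,-3]]) + 1·det([[-4,3],[2,1]])
    = 2·(3·-3 - -1·1) - 4·(-4·-3 - -1·2) + 1·(-4·1 - 3·2)
    = 2·-8 - 4·14 + 1·-10
    = -16 + -56 + -10 = -82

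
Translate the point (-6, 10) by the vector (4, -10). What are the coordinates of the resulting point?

Translation by (4, -10) (homogeneous matrix [[1, 0, 4], [0, 1, -10], [0, 0, 1]]):
x' = -6 + 4 = -2
y' = 10 + -10 = 0
Result: (-2, 0)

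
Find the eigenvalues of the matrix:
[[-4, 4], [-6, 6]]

Characteristic equation: det(A - λI) = 0
λ² - (trace)λ + (det) = 0
trace = -4 + 6 = 2, det = (-4)(6) - (4)(-6) = 0
λ² - (2)λ + (0) = 0
λ = (2 ± √((2)² - 4·(0))) / 2 = (2 ± √4) / 2
Solving: λ = 0, 2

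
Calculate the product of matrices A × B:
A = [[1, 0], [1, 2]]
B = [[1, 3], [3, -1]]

Matrix multiplication:
C[0][0] = 1×1 + 0×3 = 1
C[0][1] = 1×3 + 0×-1 = 3
C[1][0] = 1×1 + 2×3 = 7
C[1][1] = 1×3 + 2×-1 = 1
Result: [[1, 3], [7, 1]]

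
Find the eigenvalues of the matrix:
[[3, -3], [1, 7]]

Characteristic equation: det(A - λI) = 0
λ² - (trace)λ + (det) = 0
trace = 3 + 7 = 10, det = (3)(7) - (-3)(1) = 24
λ² - (10)λ + (24) = 0
λ = (10 ± √((10)² - 4·(24))) / 2 = (10 ± √4) / 2
Solving: λ = 4, 6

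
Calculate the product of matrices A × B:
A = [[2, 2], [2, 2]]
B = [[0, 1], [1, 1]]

Matrix multiplication:
C[0][0] = 2×0 + 2×1 = 2
C[0][1] = 2×1 + 2×1 = 4
C[1][0] = 2×0 + 2×1 = 2
C[1][1] = 2×1 + 2×1 = 4
Result: [[2, 4], [2, 4]]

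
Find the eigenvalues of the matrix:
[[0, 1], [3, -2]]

Characteristic equation: det(A - λI) = 0
λ² - (trace)λ + (det) = 0
trace = 0 + -2 = -2, det = (0)(-2) - (1)(3) = -3
λ² - (-2)λ + (-3) = 0
λ = (-2 ± √((-2)² - 4·(-3))) / 2 = (-2 ± √16) / 2
Solving: λ = -3, 1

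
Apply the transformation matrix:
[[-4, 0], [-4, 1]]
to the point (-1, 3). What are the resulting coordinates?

Matrix multiplication:
[[-4, 0], [-4, 1]] × [-1, 3]ᵀ
= [(-4)(-1) + (0)(3), (-4)(-1) + (1)(3)]ᵀ
= [4, 7]ᵀ
Result: (4, 7)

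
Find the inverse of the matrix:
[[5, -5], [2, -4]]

For [[a,b],[c,d]], inverse = (1/det)·[[d,-b],[-c,a]]
det = (5)(-4) - (-5)(2) = -20 - -10 = -10
Inverse = (1/-10)·[[-4, 5], [-2, 5]]
= [[2/5, -1/2], [1/5, -1/2]]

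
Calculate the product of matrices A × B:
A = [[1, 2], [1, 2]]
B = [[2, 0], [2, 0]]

Matrix multiplication:
C[0][0] = 1×2 + 2×2 = 6
C[0][1] = 1×0 + 2×0 = 0
C[1][0] = 1×2 + 2×2 = 6
C[1][1] = 1×0 + 2×0 = 0
Result: [[6, 0], [6, 0]]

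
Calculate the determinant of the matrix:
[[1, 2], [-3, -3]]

For a 2×2 matrix [[a, b], [c, d]], det = ad - bc
det = (1)(-3) - (2)(-3) = -3 - -6 = 3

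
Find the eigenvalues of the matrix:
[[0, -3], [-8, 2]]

Characteristic equation: det(A - λI) = 0
λ² - (trace)λ + (det) = 0
trace = 0 + 2 = 2, det = (0)(2) - (-3)(-8) = -24
λ² - (2)λ + (-24) = 0
λ = (2 ± √((2)² - 4·(-24))) / 2 = (2 ± √100) / 2
Solving: λ = -4, 6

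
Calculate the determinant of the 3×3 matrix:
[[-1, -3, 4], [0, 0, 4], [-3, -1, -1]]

Expansion along first row:
det = -1·det([[0,4],[-1,-1]]) - -3·det([[0,4],[-3,-1]]) + 4·det([[0,0],[-3,-1]])
    = -1·(0·-1 - 4·-1) - -3·(0·-1 - 4·-3) + 4·(0·-1 - 0·-3)
    = -1·4 - -3·12 + 4·0
    = -4 + 36 + 0 = 32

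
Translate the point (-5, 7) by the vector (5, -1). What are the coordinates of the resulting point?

Translation by (5, -1) (homogeneous matrix [[1, 0, 5], [0, 1, -1], [0, 0, 1]]):
x' = -5 + 5 = 0
y' = 7 + -1 = 6
Result: (0, 6)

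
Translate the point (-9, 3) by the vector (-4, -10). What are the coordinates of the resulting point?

Translation by (-4, -10) (homogeneous matrix [[1, 0, -4], [0, 1, -10], [0, 0, 1]]):
x' = -9 + -4 = -13
y' = 3 + -10 = -7
Result: (-13, -7)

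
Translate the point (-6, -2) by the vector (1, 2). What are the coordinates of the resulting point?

Translation by (1, 2) (homogeneous matrix [[1, 0, 1], [0, 1, 2], [0, 0, 1]]):
x' = -6 + 1 = -5
y' = -2 + 2 = 0
Result: (-5, 0)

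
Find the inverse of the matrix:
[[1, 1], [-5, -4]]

For [[a,b],[c,d]], inverse = (1/det)·[[d,-b],[-c,a]]
det = (1)(-4) - (1)(-5) = -4 - -5 = 1
Inverse = [[-4, -1], [5, 1]]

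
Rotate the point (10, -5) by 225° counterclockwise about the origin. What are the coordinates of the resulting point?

Rotation matrix for 225°: [[cos 225°, -sin 225°], [sin 225°, cos 225°]] ≈ [[-0.707107, 0.707107], [-0.707107, -0.707107]]
[[-0.707107, 0.707107], [-0.707107, -0.707107]] × [10, -5]ᵀ ≈ [-10.6066, -3.5355]ᵀ
Result: (-10.6066, -3.5355)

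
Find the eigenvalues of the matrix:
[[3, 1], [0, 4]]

Characteristic equation: det(A - λI) = 0
λ² - (trace)λ + (det) = 0
trace = 3 + 4 = 7, det = (3)(4) - (1)(0) = 12
λ² - (7)λ + (12) = 0
λ = (7 ± √((7)² - 4·(12))) / 2 = (7 ± √1) / 2
Solving: λ = 3, 4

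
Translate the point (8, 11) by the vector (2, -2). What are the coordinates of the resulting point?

Translation by (2, -2) (homogeneous matrix [[1, 0, 2], [0, 1, -2], [0, 0, 1]]):
x' = 8 + 2 = 10
y' = 11 + -2 = 9
Result: (10, 9)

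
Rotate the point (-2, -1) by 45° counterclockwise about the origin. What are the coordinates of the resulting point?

Rotation matrix for 45°: [[cos 45°, -sin 45°], [sin 45°, cos 45°]] ≈ [[0.707107, -0.707107], [0.707107, 0.707107]]
[[0.707107, -0.707107], [0.707107, 0.707107]] × [-2, -1]ᵀ ≈ [-0.7071, -2.1213]ᵀ
Result: (-0.7071, -2.1213)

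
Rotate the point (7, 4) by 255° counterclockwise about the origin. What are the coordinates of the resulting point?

Rotation matrix for 255°: [[cos 255°, -sin 255°], [sin 255°, cos 255°]] ≈ [[-0.258819, 0.965926], [-0.965926, -0.258819]]
[[-0.258819, 0.965926], [-0.965926, -0.258819]] × [7, 4]ᵀ ≈ [2.0520, -7.7968]ᵀ
Result: (2.0520, -7.7968)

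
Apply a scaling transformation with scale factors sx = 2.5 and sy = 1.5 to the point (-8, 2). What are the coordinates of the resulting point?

Scaling matrix:
[[2.50, 0], [0, 1.50]]
Result: (-8 × 2.5, 2 × 1.5) = (-20, 3)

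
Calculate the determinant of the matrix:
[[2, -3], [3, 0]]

For a 2×2 matrix [[a, b], [c, d]], det = ad - bc
det = (2)(0) - (-3)(3) = 0 - -9 = 9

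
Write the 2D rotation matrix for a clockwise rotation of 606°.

Rotation matrix formula: [[cos θ, -sin θ], [sin θ, cos θ]]
A clockwise rotation by 606° is equivalent to a counterclockwise rotation by -606°.
For θ = -606°:
cos(-606°) = -0.4067
sin(-606°) = 0.9135
Result: [[-0.4067, -0.9135], [0.9135, -0.4067]]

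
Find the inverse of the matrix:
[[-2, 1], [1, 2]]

For [[a,b],[c,d]], inverse = (1/det)·[[d,-b],[-c,a]]
det = (-2)(2) - (1)(1) = -4 - 1 = -5
Inverse = (1/-5)·[[2, -1], [-1, -2]]
= [[-2/5, 1/5], [1/5, 2/5]]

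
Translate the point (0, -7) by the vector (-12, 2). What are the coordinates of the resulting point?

Translation by (-12, 2) (homogeneous matrix [[1, 0, -12], [0, 1, 2], [0, 0, 1]]):
x' = 0 + -12 = -12
y' = -7 + 2 = -5
Result: (-12, -5)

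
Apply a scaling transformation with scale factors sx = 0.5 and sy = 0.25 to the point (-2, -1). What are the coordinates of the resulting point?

Scaling matrix:
[[0.50, 0], [0, 0.25]]
Result: (-2 × 0.5, -1 × 0.25) = (-1, -0.25)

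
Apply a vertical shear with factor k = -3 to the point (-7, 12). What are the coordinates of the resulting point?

Shear matrix for vertical shear with factor k = -3:
[[1, 0], [-3, 1]]
Result: (-7, 12) → (-7, 33)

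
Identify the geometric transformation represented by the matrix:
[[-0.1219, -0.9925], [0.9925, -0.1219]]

This matrix represents: rotation by 97° counterclockwise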